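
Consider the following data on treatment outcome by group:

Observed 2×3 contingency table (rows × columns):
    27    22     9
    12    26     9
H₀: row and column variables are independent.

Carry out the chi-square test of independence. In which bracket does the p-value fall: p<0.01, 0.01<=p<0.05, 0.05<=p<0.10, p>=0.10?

Row totals [58, 47], col totals [39, 48, 18], n=105
χ² = (27−21.54)²/21.54 + (22−26.51)²/26.51 + (9−9.94)²/9.94 + (12−17.46)²/17.46 + (26−21.49)²/21.49 + (9−8.06)²/8.06 = 5.0051
df = 2
p-value (upper-tail) = 0.08188
→ bracket: 0.05<=p<0.10

p-value bracket: 0.05<=p<0.10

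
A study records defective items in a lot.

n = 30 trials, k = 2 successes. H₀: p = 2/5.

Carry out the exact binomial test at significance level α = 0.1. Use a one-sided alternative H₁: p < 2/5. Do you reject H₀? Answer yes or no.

Exact binomial: n=30, k=2, p₀=2/5=0.4000
P(X≤2) from Σ C(n,i)·p₀^i·(1−p₀)^(n−i)
p-value (one-sided, H₁ less) = 0.00005
At α=0.1: p < α → reject H₀

reject H₀: yes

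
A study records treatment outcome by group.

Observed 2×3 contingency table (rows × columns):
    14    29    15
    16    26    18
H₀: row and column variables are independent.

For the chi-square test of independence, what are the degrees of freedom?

degrees of freedom = 2

df = (r−1)(c−1) = (2−1)·(3−1) = 2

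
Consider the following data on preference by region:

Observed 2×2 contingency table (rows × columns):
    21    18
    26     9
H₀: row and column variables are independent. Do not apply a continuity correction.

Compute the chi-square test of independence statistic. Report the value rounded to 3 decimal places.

test statistic = 3.325

Row totals [39, 35], col totals [47, 27], n=74
χ² = (21−24.77)²/24.77 + (18−14.23)²/14.23 + (26−22.23)²/22.23 + (9−12.77)²/12.77 = 3.3254
df = 1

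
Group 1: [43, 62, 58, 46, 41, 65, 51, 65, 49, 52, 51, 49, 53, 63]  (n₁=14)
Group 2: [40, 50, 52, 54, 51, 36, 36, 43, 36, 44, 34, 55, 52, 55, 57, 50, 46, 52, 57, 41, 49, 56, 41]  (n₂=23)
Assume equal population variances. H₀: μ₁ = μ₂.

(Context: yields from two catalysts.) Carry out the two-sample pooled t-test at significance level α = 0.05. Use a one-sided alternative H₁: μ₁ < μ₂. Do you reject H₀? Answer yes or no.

reject H₀: no

x̄₁=53.429, s₁=7.968, n₁=14
x̄₂=47.261, s₂=7.533, n₂=23
s_p² = [13·7.968² + 22·7.533²]/35 = 59.2532
SE = √(s_p²·(1/14+1/23)) = 2.6093
t = (53.429−47.261)/2.6093 = 2.3637
df = 35
p-value (one-sided, H₁ less) = 0.98811
At α=0.05: p ≥ α → fail to reject H₀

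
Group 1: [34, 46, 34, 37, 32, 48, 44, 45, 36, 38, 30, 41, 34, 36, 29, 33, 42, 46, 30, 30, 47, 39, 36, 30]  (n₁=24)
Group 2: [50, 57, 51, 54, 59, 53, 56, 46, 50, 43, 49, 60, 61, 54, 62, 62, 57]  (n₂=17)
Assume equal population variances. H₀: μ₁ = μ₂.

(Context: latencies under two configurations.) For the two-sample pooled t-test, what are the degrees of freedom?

df = n₁ + n₂ − 2 = 24 + 17 − 2 = 39

degrees of freedom = 39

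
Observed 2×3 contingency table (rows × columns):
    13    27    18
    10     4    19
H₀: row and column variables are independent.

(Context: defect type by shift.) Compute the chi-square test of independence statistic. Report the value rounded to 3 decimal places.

test statistic = 11.481

Row totals [58, 33], col totals [23, 31, 37], n=91
χ² = (13−14.66)²/14.66 + (27−19.76)²/19.76 + (18−23.58)²/23.58 + (10−8.34)²/8.34 + (4−11.24)²/11.24 + (19−13.42)²/13.42 = 11.4813
df = 2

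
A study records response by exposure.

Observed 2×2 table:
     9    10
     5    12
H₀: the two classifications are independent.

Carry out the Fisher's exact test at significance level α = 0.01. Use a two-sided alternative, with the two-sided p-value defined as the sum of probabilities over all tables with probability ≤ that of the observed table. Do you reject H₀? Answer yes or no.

Margins: r₁=19, r₂=17, c₁=14, c₂=22, n=36
p_obs = C(19,9)·C(17,5)/C(36,14); sum pmf over tables with pmf ≤ p_obs
p-value (two-sided) = 0.32173
At α=0.01: p ≥ α → fail to reject H₀

reject H₀: no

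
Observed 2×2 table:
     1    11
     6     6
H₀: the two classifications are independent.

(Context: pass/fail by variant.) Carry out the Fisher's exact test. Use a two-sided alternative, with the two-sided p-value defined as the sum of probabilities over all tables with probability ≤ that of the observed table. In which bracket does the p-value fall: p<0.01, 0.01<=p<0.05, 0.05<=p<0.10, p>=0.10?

p-value bracket: 0.05<=p<0.10

Margins: r₁=12, r₂=12, c₁=7, c₂=17, n=24
p_obs = C(12,1)·C(12,6)/C(24,7); sum pmf over tables with pmf ≤ p_obs
p-value (two-sided) = 0.06865
→ bracket: 0.05<=p<0.10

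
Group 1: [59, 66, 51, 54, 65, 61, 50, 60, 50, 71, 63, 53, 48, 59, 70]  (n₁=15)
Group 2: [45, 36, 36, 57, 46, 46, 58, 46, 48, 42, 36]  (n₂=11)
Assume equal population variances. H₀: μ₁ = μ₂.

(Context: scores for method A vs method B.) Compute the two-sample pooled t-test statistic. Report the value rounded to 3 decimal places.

x̄₁=58.667, s₁=7.451, n₁=15
x̄₂=45.091, s₂=7.595, n₂=11
s_p² = [14·7.451² + 10·7.595²]/24 = 56.4268
SE = √(s_p²·(1/15+1/11)) = 2.9819
t = (58.667−45.091)/2.9819 = 4.5528
df = 24

test statistic = 4.553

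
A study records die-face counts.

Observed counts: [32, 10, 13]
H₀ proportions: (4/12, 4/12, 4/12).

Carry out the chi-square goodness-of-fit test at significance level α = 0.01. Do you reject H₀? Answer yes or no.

n = 55; E_i = n·p_i = [18.33, 18.33, 18.33]
χ² = (32−18.33)²/18.33 + (10−18.33)²/18.33 + (13−18.33)²/18.33 = 15.5273
df = 2
p-value (upper-tail) = 0.00042
At α=0.01: p < α → reject H₀

reject H₀: yes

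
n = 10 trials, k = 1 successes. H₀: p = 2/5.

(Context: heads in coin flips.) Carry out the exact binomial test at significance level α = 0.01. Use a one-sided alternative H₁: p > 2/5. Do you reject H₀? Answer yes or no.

Exact binomial: n=10, k=1, p₀=2/5=0.4000
P(X≥1) from Σ C(n,i)·p₀^i·(1−p₀)^(n−i)
p-value (one-sided, H₁ greater) = 0.99395
At α=0.01: p ≥ α → fail to reject H₀

reject H₀: no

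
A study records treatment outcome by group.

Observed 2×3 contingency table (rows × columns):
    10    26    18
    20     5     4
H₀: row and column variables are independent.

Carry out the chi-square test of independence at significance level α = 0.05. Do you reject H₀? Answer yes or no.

Row totals [54, 29], col totals [30, 31, 22], n=83
χ² = (10−19.52)²/19.52 + (26−20.17)²/20.17 + (18−14.31)²/14.31 + (20−10.48)²/10.48 + (5−10.83)²/10.83 + (4−7.69)²/7.69 = 20.8277
df = 2
p-value (upper-tail) = 0.00003
At α=0.05: p < α → reject H₀

reject H₀: yes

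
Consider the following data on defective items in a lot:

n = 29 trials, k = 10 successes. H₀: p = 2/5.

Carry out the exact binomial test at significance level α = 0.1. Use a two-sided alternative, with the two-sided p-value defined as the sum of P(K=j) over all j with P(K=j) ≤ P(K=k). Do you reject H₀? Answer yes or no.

Exact binomial: n=29, k=10, p₀=2/5=0.4000
P(X=j) = C(n,j)·p₀^j·(1−p₀)^(n−j); p = Σ P(X=j) over j with P(X=j) ≤ P(X=10)
p-value (two-sided) = 0.57677
At α=0.1: p ≥ α → fail to reject H₀

reject H₀: no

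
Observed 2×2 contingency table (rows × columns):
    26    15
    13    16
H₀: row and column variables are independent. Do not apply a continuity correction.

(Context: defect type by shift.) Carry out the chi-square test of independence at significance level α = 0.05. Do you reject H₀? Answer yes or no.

Row totals [41, 29], col totals [39, 31], n=70
χ² = (26−22.84)²/22.84 + (15−18.16)²/18.16 + (13−16.16)²/16.16 + (16−12.84)²/12.84 = 2.3783
df = 1
p-value (upper-tail) = 0.12303
At α=0.05: p ≥ α → fail to reject H₀

reject H₀: no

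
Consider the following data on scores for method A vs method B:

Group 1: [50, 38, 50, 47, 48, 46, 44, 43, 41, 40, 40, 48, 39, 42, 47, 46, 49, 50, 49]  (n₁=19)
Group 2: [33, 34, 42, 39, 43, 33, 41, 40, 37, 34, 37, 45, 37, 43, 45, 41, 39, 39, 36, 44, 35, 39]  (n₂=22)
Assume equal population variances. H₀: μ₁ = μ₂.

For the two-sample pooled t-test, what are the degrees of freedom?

degrees of freedom = 39

df = n₁ + n₂ − 2 = 19 + 22 − 2 = 39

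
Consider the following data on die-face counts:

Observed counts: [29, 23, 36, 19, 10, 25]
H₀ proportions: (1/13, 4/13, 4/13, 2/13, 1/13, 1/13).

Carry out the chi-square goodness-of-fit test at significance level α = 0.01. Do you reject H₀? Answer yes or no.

reject H₀: yes

n = 142; E_i = n·p_i = [10.92, 43.69, 43.69, 21.85, 10.92, 10.92]
χ² = (29−10.92)²/10.92 + (23−43.69)²/43.69 + (36−43.69)²/43.69 + (19−21.85)²/21.85 + (10−10.92)²/10.92 + (25−10.92)²/10.92 = 59.6602
df = 5
p-value (upper-tail) = 0.00000
At α=0.01: p < α → reject H₀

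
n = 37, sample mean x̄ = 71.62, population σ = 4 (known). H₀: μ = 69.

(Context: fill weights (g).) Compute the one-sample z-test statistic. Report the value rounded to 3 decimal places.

test statistic = 3.984

SE = σ/√n = 4/√37 = 0.6576
z = (x̄−μ₀)/SE = (71.62−69)/0.6576 = 3.9842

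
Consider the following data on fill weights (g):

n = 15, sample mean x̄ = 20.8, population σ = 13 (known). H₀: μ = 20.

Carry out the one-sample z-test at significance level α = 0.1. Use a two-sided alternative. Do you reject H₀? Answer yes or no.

SE = σ/√n = 13/√15 = 3.3566
z = (x̄−μ₀)/SE = (20.8−20)/3.3566 = 0.2383
p-value (two-sided) = 0.81162
At α=0.1: p ≥ α → fail to reject H₀

reject H₀: no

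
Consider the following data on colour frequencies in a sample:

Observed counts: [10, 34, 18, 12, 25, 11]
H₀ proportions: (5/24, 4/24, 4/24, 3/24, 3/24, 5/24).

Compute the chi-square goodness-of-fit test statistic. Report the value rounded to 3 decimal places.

n = 110; E_i = n·p_i = [22.92, 18.33, 18.33, 13.75, 13.75, 22.92]
χ² = (10−22.92)²/22.92 + (34−18.33)²/18.33 + (18−18.33)²/18.33 + (12−13.75)²/13.75 + (25−13.75)²/13.75 + (11−22.92)²/22.92 = 36.2982
df = 5

test statistic = 36.298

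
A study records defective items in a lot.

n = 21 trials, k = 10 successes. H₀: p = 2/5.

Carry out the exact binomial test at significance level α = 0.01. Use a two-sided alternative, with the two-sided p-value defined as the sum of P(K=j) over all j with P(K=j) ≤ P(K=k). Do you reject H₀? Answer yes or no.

reject H₀: no

Exact binomial: n=21, k=10, p₀=2/5=0.4000
P(X=j) = C(n,j)·p₀^j·(1−p₀)^(n−j); p = Σ P(X=j) over j with P(X=j) ≤ P(X=10)
p-value (two-sided) = 0.50880
At α=0.01: p ≥ α → fail to reject H₀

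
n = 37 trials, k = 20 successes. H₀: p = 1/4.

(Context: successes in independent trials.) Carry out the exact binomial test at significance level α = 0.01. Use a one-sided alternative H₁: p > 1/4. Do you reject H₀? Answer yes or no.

reject H₀: yes

Exact binomial: n=37, k=20, p₀=1/4=0.2500
P(X≥20) from Σ C(n,i)·p₀^i·(1−p₀)^(n−i)
p-value (one-sided, H₁ greater) = 0.00015
At α=0.01: p < α → reject H₀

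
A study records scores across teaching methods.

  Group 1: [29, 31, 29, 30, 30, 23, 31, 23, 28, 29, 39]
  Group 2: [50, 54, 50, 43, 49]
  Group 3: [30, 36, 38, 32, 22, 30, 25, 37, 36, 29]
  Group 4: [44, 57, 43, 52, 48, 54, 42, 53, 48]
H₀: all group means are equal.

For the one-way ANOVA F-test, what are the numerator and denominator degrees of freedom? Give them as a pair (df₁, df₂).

degrees of freedom = [3, 31]

k = 4 groups, N = 35 total
df = (k−1, N−k) = (4−1, 35−4) = (3, 31)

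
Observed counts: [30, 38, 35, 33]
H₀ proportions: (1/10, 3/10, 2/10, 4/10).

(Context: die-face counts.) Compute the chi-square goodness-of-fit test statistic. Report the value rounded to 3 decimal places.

test statistic = 30.624

n = 136; E_i = n·p_i = [13.60, 40.80, 27.20, 54.40]
χ² = (30−13.60)²/13.60 + (38−40.80)²/40.80 + (35−27.20)²/27.20 + (33−54.40)²/54.40 = 30.6238
df = 3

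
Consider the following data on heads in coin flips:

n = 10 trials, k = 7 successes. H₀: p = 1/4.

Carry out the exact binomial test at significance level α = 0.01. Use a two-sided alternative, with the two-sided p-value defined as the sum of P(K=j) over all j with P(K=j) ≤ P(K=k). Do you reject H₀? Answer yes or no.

Exact binomial: n=10, k=7, p₀=1/4=0.2500
P(X=j) = C(n,j)·p₀^j·(1−p₀)^(n−j); p = Σ P(X=j) over j with P(X=j) ≤ P(X=7)
p-value (two-sided) = 0.00351
At α=0.01: p < α → reject H₀

reject H₀: yes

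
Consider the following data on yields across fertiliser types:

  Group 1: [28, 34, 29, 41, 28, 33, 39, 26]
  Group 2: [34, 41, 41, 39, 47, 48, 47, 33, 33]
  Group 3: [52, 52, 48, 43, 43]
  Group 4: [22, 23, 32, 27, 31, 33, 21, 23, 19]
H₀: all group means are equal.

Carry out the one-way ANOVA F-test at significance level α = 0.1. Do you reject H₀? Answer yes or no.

Group means [32.25, 40.33, 47.60, 25.67], grand mean 35.161
SSB = Σnᵢ(x̄ᵢ−x̄)² = 1893.494; SSW = ΣΣ(x−x̄ᵢ)² = 808.700
MSB = 1893.494/3 = 631.1645; MSW = 808.700/27 = 29.9519
F = MSB/MSW = 21.0726
df = (3, 27)
p-value (upper-tail) = 0.00000
At α=0.1: p < α → reject H₀

reject H₀: yes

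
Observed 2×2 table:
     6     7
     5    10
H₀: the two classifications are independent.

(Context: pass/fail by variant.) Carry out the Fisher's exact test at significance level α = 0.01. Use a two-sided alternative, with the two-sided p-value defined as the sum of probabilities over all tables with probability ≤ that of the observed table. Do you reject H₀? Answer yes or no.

reject H₀: no

Margins: r₁=13, r₂=15, c₁=11, c₂=17, n=28
p_obs = C(13,6)·C(15,5)/C(28,11); sum pmf over tables with pmf ≤ p_obs
p-value (two-sided) = 0.70004
At α=0.01: p ≥ α → fail to reject H₀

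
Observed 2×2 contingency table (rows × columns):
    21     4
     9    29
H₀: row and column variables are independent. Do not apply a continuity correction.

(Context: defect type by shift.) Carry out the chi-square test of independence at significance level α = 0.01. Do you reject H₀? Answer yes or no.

Row totals [25, 38], col totals [30, 33], n=63
χ² = (21−11.90)²/11.90 + (4−13.10)²/13.10 + (9−18.10)²/18.10 + (29−19.90)²/19.90 = 21.9933
df = 1
p-value (upper-tail) = 0.00000
At α=0.01: p < α → reject H₀

reject H₀: yes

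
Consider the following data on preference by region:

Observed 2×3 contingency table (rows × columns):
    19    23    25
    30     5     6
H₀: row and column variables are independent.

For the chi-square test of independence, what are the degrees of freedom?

df = (r−1)(c−1) = (2−1)·(3−1) = 2

degrees of freedom = 2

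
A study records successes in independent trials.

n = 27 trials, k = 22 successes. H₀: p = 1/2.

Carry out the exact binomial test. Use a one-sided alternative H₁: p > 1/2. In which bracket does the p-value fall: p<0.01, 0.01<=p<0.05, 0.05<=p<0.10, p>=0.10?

p-value bracket: p<0.01

Exact binomial: n=27, k=22, p₀=1/2=0.5000
P(X≥22) from Σ C(n,i)·p₀^i·(1−p₀)^(n−i)
p-value (one-sided, H₁ greater) = 0.00076
→ bracket: p<0.01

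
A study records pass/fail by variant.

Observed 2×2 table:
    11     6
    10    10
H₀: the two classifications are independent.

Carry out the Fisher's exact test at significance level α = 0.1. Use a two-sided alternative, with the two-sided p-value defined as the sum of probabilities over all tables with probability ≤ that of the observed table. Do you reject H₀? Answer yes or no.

reject H₀: no

Margins: r₁=17, r₂=20, c₁=21, c₂=16, n=37
p_obs = C(17,11)·C(20,10)/C(37,21); sum pmf over tables with pmf ≤ p_obs
p-value (two-sided) = 0.50847
At α=0.1: p ≥ α → fail to reject H₀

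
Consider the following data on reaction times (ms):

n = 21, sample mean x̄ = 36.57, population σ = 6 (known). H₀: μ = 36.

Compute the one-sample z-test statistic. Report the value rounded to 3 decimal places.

SE = σ/√n = 6/√21 = 1.3093
z = (x̄−μ₀)/SE = (36.57−36)/1.3093 = 0.4353

test statistic = 0.435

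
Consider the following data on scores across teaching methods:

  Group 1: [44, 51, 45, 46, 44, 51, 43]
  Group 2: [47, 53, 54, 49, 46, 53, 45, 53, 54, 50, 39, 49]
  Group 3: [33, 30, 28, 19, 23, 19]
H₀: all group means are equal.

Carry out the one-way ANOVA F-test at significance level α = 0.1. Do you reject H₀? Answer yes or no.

reject H₀: yes

Group means [46.29, 49.33, 25.33], grand mean 42.720
SSB = Σnᵢ(x̄ᵢ−x̄)² = 2427.611; SSW = ΣΣ(x−x̄ᵢ)² = 467.429
MSB = 2427.611/2 = 1213.8057; MSW = 467.429/22 = 21.2468
F = MSB/MSW = 57.1290
df = (2, 22)
p-value (upper-tail) = 0.00000
At α=0.1: p < α → reject H₀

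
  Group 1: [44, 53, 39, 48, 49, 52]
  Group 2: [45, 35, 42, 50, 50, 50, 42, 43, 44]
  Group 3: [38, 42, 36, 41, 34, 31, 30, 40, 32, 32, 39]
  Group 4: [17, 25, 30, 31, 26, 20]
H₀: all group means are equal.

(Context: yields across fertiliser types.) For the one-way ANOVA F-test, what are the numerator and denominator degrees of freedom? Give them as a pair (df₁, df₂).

degrees of freedom = [3, 28]

k = 4 groups, N = 32 total
df = (k−1, N−k) = (4−1, 32−4) = (3, 28)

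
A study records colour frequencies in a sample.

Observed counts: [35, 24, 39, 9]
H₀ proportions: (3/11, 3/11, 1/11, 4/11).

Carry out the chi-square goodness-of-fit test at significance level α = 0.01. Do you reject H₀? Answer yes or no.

n = 107; E_i = n·p_i = [29.18, 29.18, 9.73, 38.91]
χ² = (35−29.18)²/29.18 + (24−29.18)²/29.18 + (39−9.73)²/9.73 + (9−38.91)²/38.91 = 113.1628
df = 3
p-value (upper-tail) = 0.00000
At α=0.01: p < α → reject H₀

reject H₀: yes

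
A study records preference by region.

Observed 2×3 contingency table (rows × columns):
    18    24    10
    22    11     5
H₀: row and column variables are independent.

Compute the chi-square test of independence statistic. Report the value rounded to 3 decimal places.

test statistic = 4.834

Row totals [52, 38], col totals [40, 35, 15], n=90
χ² = (18−23.11)²/23.11 + (24−20.22)²/20.22 + (10−8.67)²/8.67 + (22−16.89)²/16.89 + (11−14.78)²/14.78 + (5−6.33)²/6.33 = 4.8344
df = 2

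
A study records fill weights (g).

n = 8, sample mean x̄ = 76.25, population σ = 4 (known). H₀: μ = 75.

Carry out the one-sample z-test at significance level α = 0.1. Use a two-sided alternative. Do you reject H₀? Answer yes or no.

SE = σ/√n = 4/√8 = 1.4142
z = (x̄−μ₀)/SE = (76.25−75)/1.4142 = 0.8839
p-value (two-sided) = 0.37676
At α=0.1: p ≥ α → fail to reject H₀

reject H₀: no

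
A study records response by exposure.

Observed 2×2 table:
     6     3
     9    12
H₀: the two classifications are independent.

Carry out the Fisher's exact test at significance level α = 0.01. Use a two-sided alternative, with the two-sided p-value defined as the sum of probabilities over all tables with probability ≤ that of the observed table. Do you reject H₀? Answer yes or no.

Margins: r₁=9, r₂=21, c₁=15, c₂=15, n=30
p_obs = C(9,6)·C(21,9)/C(30,15); sum pmf over tables with pmf ≤ p_obs
p-value (two-sided) = 0.42699
At α=0.01: p ≥ α → fail to reject H₀

reject H₀: no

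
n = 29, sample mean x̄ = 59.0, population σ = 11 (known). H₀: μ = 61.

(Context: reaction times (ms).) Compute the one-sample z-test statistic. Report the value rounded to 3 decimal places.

SE = σ/√n = 11/√29 = 2.0426
z = (x̄−μ₀)/SE = (59.0−61)/2.0426 = -0.9791

test statistic = -0.979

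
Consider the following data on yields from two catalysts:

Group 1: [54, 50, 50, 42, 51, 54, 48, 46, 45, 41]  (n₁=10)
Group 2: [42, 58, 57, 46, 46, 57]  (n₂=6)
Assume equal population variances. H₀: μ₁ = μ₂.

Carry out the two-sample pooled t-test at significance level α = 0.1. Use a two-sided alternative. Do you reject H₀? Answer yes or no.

x̄₁=48.100, s₁=4.557, n₁=10
x̄₂=51.000, s₂=7.099, n₂=6
s_p² = [9·4.557² + 5·7.099²]/14 = 31.3500
SE = √(s_p²·(1/10+1/6)) = 2.8914
t = (48.100−51.000)/2.8914 = -1.0030
df = 14
p-value (two-sided) = 0.33289
At α=0.1: p ≥ α → fail to reject H₀

reject H₀: no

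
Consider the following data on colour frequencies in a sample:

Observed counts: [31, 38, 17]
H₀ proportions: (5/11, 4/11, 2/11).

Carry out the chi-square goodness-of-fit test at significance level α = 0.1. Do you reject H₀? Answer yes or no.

n = 86; E_i = n·p_i = [39.09, 31.27, 15.64]
χ² = (31−39.09)²/39.09 + (38−31.27)²/31.27 + (17−15.64)²/15.64 = 3.2407
df = 2
p-value (upper-tail) = 0.19783
At α=0.1: p ≥ α → fail to reject H₀

reject H₀: no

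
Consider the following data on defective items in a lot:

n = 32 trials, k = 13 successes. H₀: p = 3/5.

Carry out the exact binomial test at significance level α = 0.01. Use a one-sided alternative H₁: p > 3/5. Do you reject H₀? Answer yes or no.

reject H₀: no

Exact binomial: n=32, k=13, p₀=3/5=0.6000
P(X≥13) from Σ C(n,i)·p₀^i·(1−p₀)^(n−i)
p-value (one-sided, H₁ greater) = 0.99159
At α=0.01: p ≥ α → fail to reject H₀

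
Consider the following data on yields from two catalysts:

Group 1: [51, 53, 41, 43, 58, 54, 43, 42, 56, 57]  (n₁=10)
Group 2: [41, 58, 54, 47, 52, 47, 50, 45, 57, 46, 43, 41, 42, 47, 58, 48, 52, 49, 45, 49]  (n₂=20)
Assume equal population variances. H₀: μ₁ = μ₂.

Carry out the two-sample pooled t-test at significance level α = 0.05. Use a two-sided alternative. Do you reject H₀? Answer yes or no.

reject H₀: no

x̄₁=49.800, s₁=6.812, n₁=10
x̄₂=48.550, s₂=5.296, n₂=20
s_p² = [9·6.812² + 19·5.296²]/28 = 33.9482
SE = √(s_p²·(1/10+1/20)) = 2.2566
t = (49.800−48.550)/2.2566 = 0.5539
df = 28
p-value (two-sided) = 0.58402
At α=0.05: p ≥ α → fail to reject H₀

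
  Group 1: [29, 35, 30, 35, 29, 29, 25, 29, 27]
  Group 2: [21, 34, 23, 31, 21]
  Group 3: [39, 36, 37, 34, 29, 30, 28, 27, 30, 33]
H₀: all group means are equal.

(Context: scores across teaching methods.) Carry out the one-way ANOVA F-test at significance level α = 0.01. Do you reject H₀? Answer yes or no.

reject H₀: no

Group means [29.78, 26.00, 32.30], grand mean 30.042
SSB = Σnᵢ(x̄ᵢ−x̄)² = 133.303; SSW = ΣΣ(x−x̄ᵢ)² = 387.656
MSB = 133.303/2 = 66.6514; MSW = 387.656/21 = 18.4598
F = MSB/MSW = 3.6106
df = (2, 21)
p-value (upper-tail) = 0.04490
At α=0.01: p ≥ α → fail to reject H₀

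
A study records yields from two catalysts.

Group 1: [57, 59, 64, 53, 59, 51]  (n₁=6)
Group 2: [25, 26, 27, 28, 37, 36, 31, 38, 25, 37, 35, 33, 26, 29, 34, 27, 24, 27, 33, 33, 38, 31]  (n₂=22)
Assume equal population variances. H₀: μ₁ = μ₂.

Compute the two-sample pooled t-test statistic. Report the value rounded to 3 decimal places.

x̄₁=57.167, s₁=4.665, n₁=6
x̄₂=30.909, s₂=4.700, n₂=22
s_p² = [5·4.665² + 21·4.700²]/26 = 22.0251
SE = √(s_p²·(1/6+1/22)) = 2.1615
t = (57.167−30.909)/2.1615 = 12.1480
df = 26

test statistic = 12.148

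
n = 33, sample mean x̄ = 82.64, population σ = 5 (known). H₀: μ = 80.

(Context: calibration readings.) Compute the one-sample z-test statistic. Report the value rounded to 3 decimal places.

test statistic = 3.033

SE = σ/√n = 5/√33 = 0.8704
z = (x̄−μ₀)/SE = (82.64−80)/0.8704 = 3.0331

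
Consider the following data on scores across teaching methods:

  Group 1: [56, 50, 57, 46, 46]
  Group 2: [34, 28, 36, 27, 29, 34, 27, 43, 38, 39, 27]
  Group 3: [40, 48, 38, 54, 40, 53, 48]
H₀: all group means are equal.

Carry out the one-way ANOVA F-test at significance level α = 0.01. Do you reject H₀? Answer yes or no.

Group means [51.00, 32.91, 45.86], grand mean 40.783
SSB = Σnᵢ(x̄ᵢ−x̄)² = 1384.147; SSW = ΣΣ(x−x̄ᵢ)² = 689.766
MSB = 1384.147/2 = 692.0734; MSW = 689.766/20 = 34.4883
F = MSB/MSW = 20.0669
df = (2, 20)
p-value (upper-tail) = 0.00002
At α=0.01: p < α → reject H₀

reject H₀: yes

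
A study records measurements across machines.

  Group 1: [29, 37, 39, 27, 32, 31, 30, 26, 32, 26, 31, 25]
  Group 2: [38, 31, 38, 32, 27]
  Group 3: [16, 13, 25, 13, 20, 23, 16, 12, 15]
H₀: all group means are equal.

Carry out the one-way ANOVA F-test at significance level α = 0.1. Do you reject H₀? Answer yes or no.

reject H₀: yes

Group means [30.42, 33.20, 17.00], grand mean 26.308
SSB = Σnᵢ(x̄ᵢ−x̄)² = 1219.822; SSW = ΣΣ(x−x̄ᵢ)² = 467.717
MSB = 1219.822/2 = 609.9109; MSW = 467.717/23 = 20.3355
F = MSB/MSW = 29.9924
df = (2, 23)
p-value (upper-tail) = 0.00000
At α=0.1: p < α → reject H₀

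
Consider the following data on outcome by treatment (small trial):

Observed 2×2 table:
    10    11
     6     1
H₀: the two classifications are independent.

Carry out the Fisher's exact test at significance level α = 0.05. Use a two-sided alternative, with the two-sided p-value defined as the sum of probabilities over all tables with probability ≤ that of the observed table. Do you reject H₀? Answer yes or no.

Margins: r₁=21, r₂=7, c₁=16, c₂=12, n=28
p_obs = C(21,10)·C(7,6)/C(28,16); sum pmf over tables with pmf ≤ p_obs
p-value (two-sided) = 0.18424
At α=0.05: p ≥ α → fail to reject H₀

reject H₀: no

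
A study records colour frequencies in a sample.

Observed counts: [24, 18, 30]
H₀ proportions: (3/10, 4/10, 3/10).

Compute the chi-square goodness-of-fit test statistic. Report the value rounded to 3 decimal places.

test statistic = 7.583

n = 72; E_i = n·p_i = [21.60, 28.80, 21.60]
χ² = (24−21.60)²/21.60 + (18−28.80)²/28.80 + (30−21.60)²/21.60 = 7.5833
df = 2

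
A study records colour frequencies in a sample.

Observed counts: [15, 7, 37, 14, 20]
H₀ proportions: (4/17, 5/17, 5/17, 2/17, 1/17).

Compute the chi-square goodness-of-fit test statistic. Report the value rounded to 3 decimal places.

n = 93; E_i = n·p_i = [21.88, 27.35, 27.35, 10.94, 5.47]
χ² = (15−21.88)²/21.88 + (7−27.35)²/27.35 + (37−27.35)²/27.35 + (14−10.94)²/10.94 + (20−5.47)²/5.47 = 60.1554
df = 4

test statistic = 60.155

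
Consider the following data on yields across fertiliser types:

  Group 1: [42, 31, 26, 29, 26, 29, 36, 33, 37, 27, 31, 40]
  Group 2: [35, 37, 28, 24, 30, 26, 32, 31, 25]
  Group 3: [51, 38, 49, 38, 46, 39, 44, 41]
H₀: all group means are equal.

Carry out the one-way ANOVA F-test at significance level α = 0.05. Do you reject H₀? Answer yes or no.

Group means [32.25, 29.78, 43.25], grand mean 34.517
SSB = Σnᵢ(x̄ᵢ−x̄)² = 873.936; SSW = ΣΣ(x−x̄ᵢ)² = 661.306
MSB = 873.936/2 = 436.9679; MSW = 661.306/26 = 25.4348
F = MSB/MSW = 17.1799
df = (2, 26)
p-value (upper-tail) = 0.00002
At α=0.05: p < α → reject H₀

reject H₀: yes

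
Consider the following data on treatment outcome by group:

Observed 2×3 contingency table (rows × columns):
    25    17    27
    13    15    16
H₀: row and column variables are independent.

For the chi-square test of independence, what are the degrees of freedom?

df = (r−1)(c−1) = (2−1)·(3−1) = 2

degrees of freedom = 2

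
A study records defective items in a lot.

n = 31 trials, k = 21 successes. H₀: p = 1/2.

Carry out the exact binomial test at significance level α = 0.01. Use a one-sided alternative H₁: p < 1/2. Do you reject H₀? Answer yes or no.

reject H₀: no

Exact binomial: n=31, k=21, p₀=1/2=0.5000
P(X≤21) from Σ C(n,i)·p₀^i·(1−p₀)^(n−i)
p-value (one-sided, H₁ less) = 0.98528
At α=0.01: p ≥ α → fail to reject H₀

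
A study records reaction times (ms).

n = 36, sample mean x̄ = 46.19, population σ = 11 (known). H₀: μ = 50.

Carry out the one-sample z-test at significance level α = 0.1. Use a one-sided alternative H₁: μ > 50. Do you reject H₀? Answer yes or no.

reject H₀: no

SE = σ/√n = 11/√36 = 1.8333
z = (x̄−μ₀)/SE = (46.19−50)/1.8333 = -2.0782
p-value (one-sided, H₁ greater) = 0.98115
At α=0.1: p ≥ α → fail to reject H₀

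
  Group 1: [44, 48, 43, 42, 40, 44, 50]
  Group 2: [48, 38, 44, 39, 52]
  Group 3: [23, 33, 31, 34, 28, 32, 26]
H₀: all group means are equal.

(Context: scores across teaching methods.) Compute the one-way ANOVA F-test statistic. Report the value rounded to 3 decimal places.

Group means [44.43, 44.20, 29.57], grand mean 38.895
SSB = Σnᵢ(x̄ᵢ−x̄)² = 963.561; SSW = ΣΣ(x−x̄ᵢ)² = 310.229
MSB = 963.561/2 = 481.7805; MSW = 310.229/16 = 19.3893
F = MSB/MSW = 24.8478
df = (2, 16)

test statistic = 24.848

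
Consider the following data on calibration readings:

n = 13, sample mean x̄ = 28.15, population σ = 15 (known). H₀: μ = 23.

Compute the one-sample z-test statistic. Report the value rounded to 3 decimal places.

SE = σ/√n = 15/√13 = 4.1603
z = (x̄−μ₀)/SE = (28.15−23)/4.1603 = 1.2379

test statistic = 1.238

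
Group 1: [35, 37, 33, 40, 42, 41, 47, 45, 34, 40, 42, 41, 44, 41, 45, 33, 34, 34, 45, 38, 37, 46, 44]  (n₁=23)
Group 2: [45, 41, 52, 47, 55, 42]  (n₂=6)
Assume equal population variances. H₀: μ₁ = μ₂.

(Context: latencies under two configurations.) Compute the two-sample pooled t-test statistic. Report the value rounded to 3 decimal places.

test statistic = -3.253

x̄₁=39.913, s₁=4.552, n₁=23
x̄₂=47.000, s₂=5.550, n₂=6
s_p² = [22·4.552² + 5·5.550²]/27 = 22.5862
SE = √(s_p²·(1/23+1/6)) = 2.1786
t = (39.913−47.000)/2.1786 = -3.2530
df = 27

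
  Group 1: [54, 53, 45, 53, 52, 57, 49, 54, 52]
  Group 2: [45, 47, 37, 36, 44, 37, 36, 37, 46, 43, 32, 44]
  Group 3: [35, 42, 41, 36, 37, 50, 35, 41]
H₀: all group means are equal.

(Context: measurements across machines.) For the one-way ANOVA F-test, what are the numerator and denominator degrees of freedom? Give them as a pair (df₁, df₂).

degrees of freedom = [2, 26]

k = 3 groups, N = 29 total
df = (k−1, N−k) = (3−1, 29−3) = (2, 26)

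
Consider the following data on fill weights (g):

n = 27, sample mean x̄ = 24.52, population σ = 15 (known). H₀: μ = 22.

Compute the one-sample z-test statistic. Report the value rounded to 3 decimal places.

test statistic = 0.873

SE = σ/√n = 15/√27 = 2.8868
z = (x̄−μ₀)/SE = (24.52−22)/2.8868 = 0.8730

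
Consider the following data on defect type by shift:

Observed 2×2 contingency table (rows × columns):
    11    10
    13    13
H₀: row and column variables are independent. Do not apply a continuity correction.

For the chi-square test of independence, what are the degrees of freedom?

degrees of freedom = 1

df = (r−1)(c−1) = (2−1)·(2−1) = 1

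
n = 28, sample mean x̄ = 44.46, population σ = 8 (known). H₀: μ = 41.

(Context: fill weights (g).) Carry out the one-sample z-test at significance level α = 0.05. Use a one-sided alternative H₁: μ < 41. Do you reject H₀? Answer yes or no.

reject H₀: no

SE = σ/√n = 8/√28 = 1.5119
z = (x̄−μ₀)/SE = (44.46−41)/1.5119 = 2.2886
p-value (one-sided, H₁ less) = 0.98895
At α=0.05: p ≥ α → fail to reject H₀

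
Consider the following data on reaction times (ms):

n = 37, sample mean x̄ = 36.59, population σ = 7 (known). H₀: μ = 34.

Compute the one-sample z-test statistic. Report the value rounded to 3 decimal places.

test statistic = 2.251

SE = σ/√n = 7/√37 = 1.1508
z = (x̄−μ₀)/SE = (36.59−34)/1.1508 = 2.2506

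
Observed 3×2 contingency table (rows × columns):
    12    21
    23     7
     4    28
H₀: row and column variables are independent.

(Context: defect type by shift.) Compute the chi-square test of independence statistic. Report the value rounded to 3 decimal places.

test statistic = 26.804

Row totals [33, 30, 32], col totals [39, 56], n=95
χ² = (12−13.55)²/13.55 + (21−19.45)²/19.45 + (23−12.32)²/12.32 + (7−17.68)²/17.68 + (4−13.14)²/13.14 + (28−18.86)²/18.86 = 26.8041
df = 2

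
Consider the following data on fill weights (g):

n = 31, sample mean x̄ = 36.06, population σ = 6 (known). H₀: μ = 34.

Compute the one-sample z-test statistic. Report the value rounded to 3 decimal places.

SE = σ/√n = 6/√31 = 1.0776
z = (x̄−μ₀)/SE = (36.06−34)/1.0776 = 1.9116

test statistic = 1.912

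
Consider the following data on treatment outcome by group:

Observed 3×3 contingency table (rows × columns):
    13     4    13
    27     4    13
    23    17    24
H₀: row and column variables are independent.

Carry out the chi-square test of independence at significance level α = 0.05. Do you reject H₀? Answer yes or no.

reject H₀: yes

Row totals [30, 44, 64], col totals [63, 25, 50], n=138
χ² = (13−13.70)²/13.70 + (4−5.43)²/5.43 + (13−10.87)²/10.87 + (27−20.09)²/20.09 + (4−7.97)²/7.97 + (13−15.94)²/15.94 + (23−29.22)²/29.22 + (17−11.59)²/11.59 + (24−23.19)²/23.19 = 9.6040
df = 4
p-value (upper-tail) = 0.04765
At α=0.05: p < α → reject H₀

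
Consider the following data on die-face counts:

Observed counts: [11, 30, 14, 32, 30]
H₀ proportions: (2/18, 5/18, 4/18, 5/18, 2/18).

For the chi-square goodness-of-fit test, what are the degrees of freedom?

degrees of freedom = 4

df = k − 1 = 5 − 1 = 4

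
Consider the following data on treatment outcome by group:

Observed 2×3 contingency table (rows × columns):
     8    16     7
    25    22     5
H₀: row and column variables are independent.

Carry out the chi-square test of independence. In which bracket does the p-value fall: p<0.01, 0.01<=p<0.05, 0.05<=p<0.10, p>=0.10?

Row totals [31, 52], col totals [33, 38, 12], n=83
χ² = (8−12.33)²/12.33 + (16−14.19)²/14.19 + (7−4.48)²/4.48 + (25−20.67)²/20.67 + (22−23.81)²/23.81 + (5−7.52)²/7.52 = 5.0482
df = 2
p-value (upper-tail) = 0.08013
→ bracket: 0.05<=p<0.10

p-value bracket: 0.05<=p<0.10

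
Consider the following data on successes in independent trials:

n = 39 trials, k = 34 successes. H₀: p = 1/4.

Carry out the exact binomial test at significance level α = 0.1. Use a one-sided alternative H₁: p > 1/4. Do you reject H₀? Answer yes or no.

reject H₀: yes

Exact binomial: n=39, k=34, p₀=1/4=0.2500
P(X≥34) from Σ C(n,i)·p₀^i·(1−p₀)^(n−i)
p-value (one-sided, H₁ greater) = 0.00000
At α=0.1: p < α → reject H₀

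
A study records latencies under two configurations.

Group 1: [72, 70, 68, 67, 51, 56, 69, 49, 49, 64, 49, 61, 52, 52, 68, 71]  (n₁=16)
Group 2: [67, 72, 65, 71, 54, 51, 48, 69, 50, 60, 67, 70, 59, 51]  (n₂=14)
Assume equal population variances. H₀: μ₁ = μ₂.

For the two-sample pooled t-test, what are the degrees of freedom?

degrees of freedom = 28

df = n₁ + n₂ − 2 = 16 + 14 − 2 = 28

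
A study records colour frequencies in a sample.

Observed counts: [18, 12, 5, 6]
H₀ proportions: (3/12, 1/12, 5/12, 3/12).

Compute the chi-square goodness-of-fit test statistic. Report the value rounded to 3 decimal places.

test statistic = 37.732

n = 41; E_i = n·p_i = [10.25, 3.42, 17.08, 10.25]
χ² = (18−10.25)²/10.25 + (12−3.42)²/3.42 + (5−17.08)²/17.08 + (6−10.25)²/10.25 = 37.7317
df = 3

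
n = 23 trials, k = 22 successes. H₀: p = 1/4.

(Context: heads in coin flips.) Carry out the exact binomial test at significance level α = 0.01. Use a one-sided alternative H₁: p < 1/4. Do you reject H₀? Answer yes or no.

Exact binomial: n=23, k=22, p₀=1/4=0.2500
P(X≤22) from Σ C(n,i)·p₀^i·(1−p₀)^(n−i)
p-value (one-sided, H₁ less) = 1.00000
At α=0.01: p ≥ α → fail to reject H₀

reject H₀: no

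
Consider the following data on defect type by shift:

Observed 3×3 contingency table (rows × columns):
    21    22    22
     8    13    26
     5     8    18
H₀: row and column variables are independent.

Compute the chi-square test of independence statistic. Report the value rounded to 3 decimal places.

test statistic = 8.182

Row totals [65, 47, 31], col totals [34, 43, 66], n=143
χ² = (21−15.45)²/15.45 + (22−19.55)²/19.55 + (22−30.00)²/30.00 + (8−11.17)²/11.17 + (13−14.13)²/14.13 + (26−21.69)²/21.69 + (5−7.37)²/7.37 + (8−9.32)²/9.32 + (18−14.31)²/14.31 = 8.1824
df = 4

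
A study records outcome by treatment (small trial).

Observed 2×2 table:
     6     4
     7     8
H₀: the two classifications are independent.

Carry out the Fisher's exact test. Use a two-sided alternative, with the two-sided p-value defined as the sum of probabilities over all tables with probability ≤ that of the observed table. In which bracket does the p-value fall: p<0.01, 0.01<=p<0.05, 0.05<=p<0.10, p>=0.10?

Margins: r₁=10, r₂=15, c₁=13, c₂=12, n=25
p_obs = C(10,6)·C(15,7)/C(25,13); sum pmf over tables with pmf ≤ p_obs
p-value (two-sided) = 0.68817
→ bracket: p>=0.10

p-value bracket: p>=0.10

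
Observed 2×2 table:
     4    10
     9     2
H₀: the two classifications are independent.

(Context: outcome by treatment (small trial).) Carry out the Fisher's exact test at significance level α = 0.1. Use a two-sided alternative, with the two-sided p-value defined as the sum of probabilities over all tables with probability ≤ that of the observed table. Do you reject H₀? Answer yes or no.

reject H₀: yes

Margins: r₁=14, r₂=11, c₁=13, c₂=12, n=25
p_obs = C(14,4)·C(11,9)/C(25,13); sum pmf over tables with pmf ≤ p_obs
p-value (two-sided) = 0.01542
At α=0.1: p < α → reject H₀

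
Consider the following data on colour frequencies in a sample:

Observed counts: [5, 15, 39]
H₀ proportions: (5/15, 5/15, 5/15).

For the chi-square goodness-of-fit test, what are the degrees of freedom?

degrees of freedom = 2

df = k − 1 = 3 − 1 = 2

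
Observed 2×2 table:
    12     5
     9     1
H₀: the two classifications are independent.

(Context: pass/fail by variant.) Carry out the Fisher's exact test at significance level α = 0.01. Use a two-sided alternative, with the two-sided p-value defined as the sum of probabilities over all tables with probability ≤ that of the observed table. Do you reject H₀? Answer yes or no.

reject H₀: no

Margins: r₁=17, r₂=10, c₁=21, c₂=6, n=27
p_obs = C(17,12)·C(10,9)/C(27,21); sum pmf over tables with pmf ≤ p_obs
p-value (two-sided) = 0.36252
At α=0.01: p ≥ α → fail to reject H₀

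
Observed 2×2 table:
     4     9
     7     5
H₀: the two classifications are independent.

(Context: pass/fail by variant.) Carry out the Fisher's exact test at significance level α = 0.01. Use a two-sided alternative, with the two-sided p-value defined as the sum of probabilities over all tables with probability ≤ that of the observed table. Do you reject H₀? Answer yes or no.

Margins: r₁=13, r₂=12, c₁=11, c₂=14, n=25
p_obs = C(13,4)·C(12,7)/C(25,11); sum pmf over tables with pmf ≤ p_obs
p-value (two-sided) = 0.23774
At α=0.01: p ≥ α → fail to reject H₀

reject H₀: no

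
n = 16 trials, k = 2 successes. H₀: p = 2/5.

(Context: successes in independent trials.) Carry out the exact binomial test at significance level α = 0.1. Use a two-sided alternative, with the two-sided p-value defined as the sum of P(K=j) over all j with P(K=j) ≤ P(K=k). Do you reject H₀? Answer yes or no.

reject H₀: yes

Exact binomial: n=16, k=2, p₀=2/5=0.4000
P(X=j) = C(n,j)·p₀^j·(1−p₀)^(n−j); p = Σ P(X=j) over j with P(X=j) ≤ P(X=2)
p-value (two-sided) = 0.03748
At α=0.1: p < α → reject H₀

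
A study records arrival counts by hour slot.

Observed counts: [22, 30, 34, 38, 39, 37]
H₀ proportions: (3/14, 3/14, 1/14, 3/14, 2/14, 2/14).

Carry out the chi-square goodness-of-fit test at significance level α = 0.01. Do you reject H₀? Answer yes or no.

n = 200; E_i = n·p_i = [42.86, 42.86, 14.29, 42.86, 28.57, 28.57]
χ² = (22−42.86)²/42.86 + (30−42.86)²/42.86 + (34−14.29)²/14.29 + (38−42.86)²/42.86 + (39−28.57)²/28.57 + (37−28.57)²/28.57 = 48.0567
df = 5
p-value (upper-tail) = 0.00000
At α=0.01: p < α → reject H₀

reject H₀: yes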